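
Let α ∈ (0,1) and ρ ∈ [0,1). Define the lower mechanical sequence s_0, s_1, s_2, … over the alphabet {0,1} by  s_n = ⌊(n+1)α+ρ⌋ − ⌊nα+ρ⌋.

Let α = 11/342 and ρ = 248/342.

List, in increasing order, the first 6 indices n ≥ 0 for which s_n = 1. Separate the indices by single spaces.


n=0: ⌊259/342⌋−⌊248/342⌋ = 0−0 = 0
n=1: ⌊270/342⌋−⌊259/342⌋ = 0−0 = 0
  …
n=8: ⌊347/342⌋−⌊336/342⌋ = 1−0 = 1  ← one
n=9: ⌊358/342⌋−⌊347/342⌋ = 1−1 = 0
n=10: ⌊369/342⌋−⌊358/342⌋ = 1−1 = 0
  …
n=39: ⌊688/342⌋−⌊677/342⌋ = 2−1 = 1  ← one
n=40: ⌊699/342⌋−⌊688/342⌋ = 2−2 = 0
n=41: ⌊710/342⌋−⌊699/342⌋ = 2−2 = 0
  …
n=70: ⌊1029/342⌋−⌊1018/342⌋ = 3−2 = 1  ← one
n=71: ⌊1040/342⌋−⌊1029/342⌋ = 3−3 = 0
n=72: ⌊1051/342⌋−⌊1040/342⌋ = 3−3 = 0
  …
n=101: ⌊1370/342⌋−⌊1359/342⌋ = 4−3 = 1  ← one
n=102: ⌊1381/342⌋−⌊1370/342⌋ = 4−4 = 0
n=103: ⌊1392/342⌋−⌊1381/342⌋ = 4−4 = 0
  …
n=132: ⌊1711/342⌋−⌊1700/342⌋ = 5−4 = 1  ← one
n=133: ⌊1722/342⌋−⌊1711/342⌋ = 5−5 = 0
n=134: ⌊1733/342⌋−⌊1722/342⌋ = 5−5 = 0
  …
n=163: ⌊2052/342⌋−⌊2041/342⌋ = 6−5 = 1  ← one
positions of the first 6 ones: 8 39 70 101 132 163

8 39 70 101 132 163


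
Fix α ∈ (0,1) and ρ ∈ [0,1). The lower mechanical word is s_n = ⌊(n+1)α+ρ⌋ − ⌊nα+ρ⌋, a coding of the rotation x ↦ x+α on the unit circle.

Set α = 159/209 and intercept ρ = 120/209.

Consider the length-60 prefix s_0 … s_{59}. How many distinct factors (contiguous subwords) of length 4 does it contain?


t_n = ⌊(n·159+120)/209⌋ for n = 0 … 60:
  n=0…9: ⌊120/209⌋=0 ⌊279/209⌋=1 ⌊438/209⌋=2 ⌊597/209⌋=2 ⌊756/209⌋=3 ⌊915/209⌋=4 ⌊1074/209⌋=5 ⌊1233/209⌋=5 ⌊1392/209⌋=6 ⌊1551/209⌋=7
  n=10…19: ⌊1710/209⌋=8 ⌊1869/209⌋=8 ⌊2028/209⌋=9 ⌊2187/209⌋=10 ⌊2346/209⌋=11 ⌊2505/209⌋=11 ⌊2664/209⌋=12 ⌊2823/209⌋=13 ⌊2982/209⌋=14 ⌊3141/209⌋=15
  n=20…29: ⌊3300/209⌋=15 ⌊3459/209⌋=16 ⌊3618/209⌋=17 ⌊3777/209⌋=18 ⌊3936/209⌋=18 ⌊4095/209⌋=19 ⌊4254/209⌋=20 ⌊4413/209⌋=21 ⌊4572/209⌋=21 ⌊4731/209⌋=22
  n=30…39: ⌊4890/209⌋=23 ⌊5049/209⌋=24 ⌊5208/209⌋=24 ⌊5367/209⌋=25 ⌊5526/209⌋=26 ⌊5685/209⌋=27 ⌊5844/209⌋=27 ⌊6003/209⌋=28 ⌊6162/209⌋=29 ⌊6321/209⌋=30
  n=40…49: ⌊6480/209⌋=31 ⌊6639/209⌋=31 ⌊6798/209⌋=32 ⌊6957/209⌋=33 ⌊7116/209⌋=34 ⌊7275/209⌋=34 ⌊7434/209⌋=35 ⌊7593/209⌋=36 ⌊7752/209⌋=37 ⌊7911/209⌋=37
  n=50…59: ⌊8070/209⌋=38 ⌊8229/209⌋=39 ⌊8388/209⌋=40 ⌊8547/209⌋=40 ⌊8706/209⌋=41 ⌊8865/209⌋=42 ⌊9024/209⌋=43 ⌊9183/209⌋=43 ⌊9342/209⌋=44 ⌊9501/209⌋=45
  n=60: ⌊9660/209⌋=46
s_n = t_(n+1) − t_n for n = 0 … 59 gives
prefix = 110111011101110111101110111011101110111101110111011101110111
slide a length-4 window over [0..3] … [56..59] (57 windows); first occurrence of each distinct factor:
  [  0..  3] 1101
  [  1..  4] 1011
  [  2..  5] 0111
  [  3..  6] 1110
  [ 15.. 18] 1111
  (the other 52 windows repeat one of these)
distinct factors: {0111, 1011, 1101, 1110, 1111}
count = 5  (Sturmian bound for length 4 is 5)

5


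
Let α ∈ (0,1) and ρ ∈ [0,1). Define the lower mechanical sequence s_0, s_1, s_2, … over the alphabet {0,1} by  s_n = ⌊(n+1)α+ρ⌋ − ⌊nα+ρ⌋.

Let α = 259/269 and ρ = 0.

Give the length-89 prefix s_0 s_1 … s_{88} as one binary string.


n=0: ⌊(1·259)/269⌋ − ⌊(0·259)/269⌋ = ⌊259/269⌋ − ⌊0/269⌋ = 0 − 0 = 0
n=1: ⌊(2·259)/269⌋ − ⌊(1·259)/269⌋ = ⌊518/269⌋ − ⌊259/269⌋ = 1 − 0 = 1
n=2: ⌊(3·259)/269⌋ − ⌊(2·259)/269⌋ = ⌊777/269⌋ − ⌊518/269⌋ = 2 − 1 = 1
n=3: ⌊(4·259)/269⌋ − ⌊(3·259)/269⌋ = ⌊1036/269⌋ − ⌊777/269⌋ = 3 − 2 = 1
n=4: ⌊(5·259)/269⌋ − ⌊(4·259)/269⌋ = ⌊1295/269⌋ − ⌊1036/269⌋ = 4 − 3 = 1
n=5: ⌊(6·259)/269⌋ − ⌊(5·259)/269⌋ = ⌊1554/269⌋ − ⌊1295/269⌋ = 5 − 4 = 1
n=6: ⌊(7·259)/269⌋ − ⌊(6·259)/269⌋ = ⌊1813/269⌋ − ⌊1554/269⌋ = 6 − 5 = 1
n=7: ⌊(8·259)/269⌋ − ⌊(7·259)/269⌋ = ⌊2072/269⌋ − ⌊1813/269⌋ = 7 − 6 = 1
n=8: ⌊(9·259)/269⌋ − ⌊(8·259)/269⌋ = ⌊2331/269⌋ − ⌊2072/269⌋ = 8 − 7 = 1
n=9: ⌊(10·259)/269⌋ − ⌊(9·259)/269⌋ = ⌊2590/269⌋ − ⌊2331/269⌋ = 9 − 8 = 1
n=10: ⌊(11·259)/269⌋ − ⌊(10·259)/269⌋ = ⌊2849/269⌋ − ⌊2590/269⌋ = 10 − 9 = 1
n=11: ⌊(12·259)/269⌋ − ⌊(11·259)/269⌋ = ⌊3108/269⌋ − ⌊2849/269⌋ = 11 − 10 = 1
n=12: ⌊(13·259)/269⌋ − ⌊(12·259)/269⌋ = ⌊3367/269⌋ − ⌊3108/269⌋ = 12 − 11 = 1
n=13: ⌊(14·259)/269⌋ − ⌊(13·259)/269⌋ = ⌊3626/269⌋ − ⌊3367/269⌋ = 13 − 12 = 1
n=14: ⌊(15·259)/269⌋ − ⌊(14·259)/269⌋ = ⌊3885/269⌋ − ⌊3626/269⌋ = 14 − 13 = 1
n=15: ⌊(16·259)/269⌋ − ⌊(15·259)/269⌋ = ⌊4144/269⌋ − ⌊3885/269⌋ = 15 − 14 = 1
n=16: ⌊(17·259)/269⌋ − ⌊(16·259)/269⌋ = ⌊4403/269⌋ − ⌊4144/269⌋ = 16 − 15 = 1
n=17: ⌊(18·259)/269⌋ − ⌊(17·259)/269⌋ = ⌊4662/269⌋ − ⌊4403/269⌋ = 17 − 16 = 1
n=18: ⌊(19·259)/269⌋ − ⌊(18·259)/269⌋ = ⌊4921/269⌋ − ⌊4662/269⌋ = 18 − 17 = 1
n=19: ⌊(20·259)/269⌋ − ⌊(19·259)/269⌋ = ⌊5180/269⌋ − ⌊4921/269⌋ = 19 − 18 = 1
n=20: ⌊(21·259)/269⌋ − ⌊(20·259)/269⌋ = ⌊5439/269⌋ − ⌊5180/269⌋ = 20 − 19 = 1
n=21: ⌊(22·259)/269⌋ − ⌊(21·259)/269⌋ = ⌊5698/269⌋ − ⌊5439/269⌋ = 21 − 20 = 1
n=22: ⌊(23·259)/269⌋ − ⌊(22·259)/269⌋ = ⌊5957/269⌋ − ⌊5698/269⌋ = 22 − 21 = 1
n=23: ⌊(24·259)/269⌋ − ⌊(23·259)/269⌋ = ⌊6216/269⌋ − ⌊5957/269⌋ = 23 − 22 = 1
n=24: ⌊(25·259)/269⌋ − ⌊(24·259)/269⌋ = ⌊6475/269⌋ − ⌊6216/269⌋ = 24 − 23 = 1
n=25: ⌊(26·259)/269⌋ − ⌊(25·259)/269⌋ = ⌊6734/269⌋ − ⌊6475/269⌋ = 25 − 24 = 1
n=26: ⌊(27·259)/269⌋ − ⌊(26·259)/269⌋ = ⌊6993/269⌋ − ⌊6734/269⌋ = 25 − 25 = 0
n=27: ⌊(28·259)/269⌋ − ⌊(27·259)/269⌋ = ⌊7252/269⌋ − ⌊6993/269⌋ = 26 − 25 = 1
n=28: ⌊(29·259)/269⌋ − ⌊(28·259)/269⌋ = ⌊7511/269⌋ − ⌊7252/269⌋ = 27 − 26 = 1
n=29: ⌊(30·259)/269⌋ − ⌊(29·259)/269⌋ = ⌊7770/269⌋ − ⌊7511/269⌋ = 28 − 27 = 1
n=30: ⌊(31·259)/269⌋ − ⌊(30·259)/269⌋ = ⌊8029/269⌋ − ⌊7770/269⌋ = 29 − 28 = 1
n=31: ⌊(32·259)/269⌋ − ⌊(31·259)/269⌋ = ⌊8288/269⌋ − ⌊8029/269⌋ = 30 − 29 = 1
n=32: ⌊(33·259)/269⌋ − ⌊(32·259)/269⌋ = ⌊8547/269⌋ − ⌊8288/269⌋ = 31 − 30 = 1
n=33: ⌊(34·259)/269⌋ − ⌊(33·259)/269⌋ = ⌊8806/269⌋ − ⌊8547/269⌋ = 32 − 31 = 1
n=34: ⌊(35·259)/269⌋ − ⌊(34·259)/269⌋ = ⌊9065/269⌋ − ⌊8806/269⌋ = 33 − 32 = 1
n=35: ⌊(36·259)/269⌋ − ⌊(35·259)/269⌋ = ⌊9324/269⌋ − ⌊9065/269⌋ = 34 − 33 = 1
n=36: ⌊(37·259)/269⌋ − ⌊(36·259)/269⌋ = ⌊9583/269⌋ − ⌊9324/269⌋ = 35 − 34 = 1
n=37: ⌊(38·259)/269⌋ − ⌊(37·259)/269⌋ = ⌊9842/269⌋ − ⌊9583/269⌋ = 36 − 35 = 1
n=38: ⌊(39·259)/269⌋ − ⌊(38·259)/269⌋ = ⌊10101/269⌋ − ⌊9842/269⌋ = 37 − 36 = 1
n=39: ⌊(40·259)/269⌋ − ⌊(39·259)/269⌋ = ⌊10360/269⌋ − ⌊10101/269⌋ = 38 − 37 = 1
n=40: ⌊(41·259)/269⌋ − ⌊(40·259)/269⌋ = ⌊10619/269⌋ − ⌊10360/269⌋ = 39 − 38 = 1
n=41: ⌊(42·259)/269⌋ − ⌊(41·259)/269⌋ = ⌊10878/269⌋ − ⌊10619/269⌋ = 40 − 39 = 1
n=42: ⌊(43·259)/269⌋ − ⌊(42·259)/269⌋ = ⌊11137/269⌋ − ⌊10878/269⌋ = 41 − 40 = 1
n=43: ⌊(44·259)/269⌋ − ⌊(43·259)/269⌋ = ⌊11396/269⌋ − ⌊11137/269⌋ = 42 − 41 = 1
n=44: ⌊(45·259)/269⌋ − ⌊(44·259)/269⌋ = ⌊11655/269⌋ − ⌊11396/269⌋ = 43 − 42 = 1
n=45: ⌊(46·259)/269⌋ − ⌊(45·259)/269⌋ = ⌊11914/269⌋ − ⌊11655/269⌋ = 44 − 43 = 1
n=46: ⌊(47·259)/269⌋ − ⌊(46·259)/269⌋ = ⌊12173/269⌋ − ⌊11914/269⌋ = 45 − 44 = 1
n=47: ⌊(48·259)/269⌋ − ⌊(47·259)/269⌋ = ⌊12432/269⌋ − ⌊12173/269⌋ = 46 − 45 = 1
n=48: ⌊(49·259)/269⌋ − ⌊(48·259)/269⌋ = ⌊12691/269⌋ − ⌊12432/269⌋ = 47 − 46 = 1
n=49: ⌊(50·259)/269⌋ − ⌊(49·259)/269⌋ = ⌊12950/269⌋ − ⌊12691/269⌋ = 48 − 47 = 1
n=50: ⌊(51·259)/269⌋ − ⌊(50·259)/269⌋ = ⌊13209/269⌋ − ⌊12950/269⌋ = 49 − 48 = 1
n=51: ⌊(52·259)/269⌋ − ⌊(51·259)/269⌋ = ⌊13468/269⌋ − ⌊13209/269⌋ = 50 − 49 = 1
n=52: ⌊(53·259)/269⌋ − ⌊(52·259)/269⌋ = ⌊13727/269⌋ − ⌊13468/269⌋ = 51 − 50 = 1
n=53: ⌊(54·259)/269⌋ − ⌊(53·259)/269⌋ = ⌊13986/269⌋ − ⌊13727/269⌋ = 51 − 51 = 0
n=54: ⌊(55·259)/269⌋ − ⌊(54·259)/269⌋ = ⌊14245/269⌋ − ⌊13986/269⌋ = 52 − 51 = 1
n=55: ⌊(56·259)/269⌋ − ⌊(55·259)/269⌋ = ⌊14504/269⌋ − ⌊14245/269⌋ = 53 − 52 = 1
n=56: ⌊(57·259)/269⌋ − ⌊(56·259)/269⌋ = ⌊14763/269⌋ − ⌊14504/269⌋ = 54 − 53 = 1
n=57: ⌊(58·259)/269⌋ − ⌊(57·259)/269⌋ = ⌊15022/269⌋ − ⌊14763/269⌋ = 55 − 54 = 1
n=58: ⌊(59·259)/269⌋ − ⌊(58·259)/269⌋ = ⌊15281/269⌋ − ⌊15022/269⌋ = 56 − 55 = 1
n=59: ⌊(60·259)/269⌋ − ⌊(59·259)/269⌋ = ⌊15540/269⌋ − ⌊15281/269⌋ = 57 − 56 = 1
n=60: ⌊(61·259)/269⌋ − ⌊(60·259)/269⌋ = ⌊15799/269⌋ − ⌊15540/269⌋ = 58 − 57 = 1
n=61: ⌊(62·259)/269⌋ − ⌊(61·259)/269⌋ = ⌊16058/269⌋ − ⌊15799/269⌋ = 59 − 58 = 1
n=62: ⌊(63·259)/269⌋ − ⌊(62·259)/269⌋ = ⌊16317/269⌋ − ⌊16058/269⌋ = 60 − 59 = 1
n=63: ⌊(64·259)/269⌋ − ⌊(63·259)/269⌋ = ⌊16576/269⌋ − ⌊16317/269⌋ = 61 − 60 = 1
n=64: ⌊(65·259)/269⌋ − ⌊(64·259)/269⌋ = ⌊16835/269⌋ − ⌊16576/269⌋ = 62 − 61 = 1
n=65: ⌊(66·259)/269⌋ − ⌊(65·259)/269⌋ = ⌊17094/269⌋ − ⌊16835/269⌋ = 63 − 62 = 1
n=66: ⌊(67·259)/269⌋ − ⌊(66·259)/269⌋ = ⌊17353/269⌋ − ⌊17094/269⌋ = 64 − 63 = 1
n=67: ⌊(68·259)/269⌋ − ⌊(67·259)/269⌋ = ⌊17612/269⌋ − ⌊17353/269⌋ = 65 − 64 = 1
n=68: ⌊(69·259)/269⌋ − ⌊(68·259)/269⌋ = ⌊17871/269⌋ − ⌊17612/269⌋ = 66 − 65 = 1
n=69: ⌊(70·259)/269⌋ − ⌊(69·259)/269⌋ = ⌊18130/269⌋ − ⌊17871/269⌋ = 67 − 66 = 1
n=70: ⌊(71·259)/269⌋ − ⌊(70·259)/269⌋ = ⌊18389/269⌋ − ⌊18130/269⌋ = 68 − 67 = 1
n=71: ⌊(72·259)/269⌋ − ⌊(71·259)/269⌋ = ⌊18648/269⌋ − ⌊18389/269⌋ = 69 − 68 = 1
n=72: ⌊(73·259)/269⌋ − ⌊(72·259)/269⌋ = ⌊18907/269⌋ − ⌊18648/269⌋ = 70 − 69 = 1
n=73: ⌊(74·259)/269⌋ − ⌊(73·259)/269⌋ = ⌊19166/269⌋ − ⌊18907/269⌋ = 71 − 70 = 1
n=74: ⌊(75·259)/269⌋ − ⌊(74·259)/269⌋ = ⌊19425/269⌋ − ⌊19166/269⌋ = 72 − 71 = 1
n=75: ⌊(76·259)/269⌋ − ⌊(75·259)/269⌋ = ⌊19684/269⌋ − ⌊19425/269⌋ = 73 − 72 = 1
n=76: ⌊(77·259)/269⌋ − ⌊(76·259)/269⌋ = ⌊19943/269⌋ − ⌊19684/269⌋ = 74 − 73 = 1
n=77: ⌊(78·259)/269⌋ − ⌊(77·259)/269⌋ = ⌊20202/269⌋ − ⌊19943/269⌋ = 75 − 74 = 1
n=78: ⌊(79·259)/269⌋ − ⌊(78·259)/269⌋ = ⌊20461/269⌋ − ⌊20202/269⌋ = 76 − 75 = 1
n=79: ⌊(80·259)/269⌋ − ⌊(79·259)/269⌋ = ⌊20720/269⌋ − ⌊20461/269⌋ = 77 − 76 = 1
n=80: ⌊(81·259)/269⌋ − ⌊(80·259)/269⌋ = ⌊20979/269⌋ − ⌊20720/269⌋ = 77 − 77 = 0
n=81: ⌊(82·259)/269⌋ − ⌊(81·259)/269⌋ = ⌊21238/269⌋ − ⌊20979/269⌋ = 78 − 77 = 1
n=82: ⌊(83·259)/269⌋ − ⌊(82·259)/269⌋ = ⌊21497/269⌋ − ⌊21238/269⌋ = 79 − 78 = 1
n=83: ⌊(84·259)/269⌋ − ⌊(83·259)/269⌋ = ⌊21756/269⌋ − ⌊21497/269⌋ = 80 − 79 = 1
n=84: ⌊(85·259)/269⌋ − ⌊(84·259)/269⌋ = ⌊22015/269⌋ − ⌊21756/269⌋ = 81 − 80 = 1
n=85: ⌊(86·259)/269⌋ − ⌊(85·259)/269⌋ = ⌊22274/269⌋ − ⌊22015/269⌋ = 82 − 81 = 1
n=86: ⌊(87·259)/269⌋ − ⌊(86·259)/269⌋ = ⌊22533/269⌋ − ⌊22274/269⌋ = 83 − 82 = 1
n=87: ⌊(88·259)/269⌋ − ⌊(87·259)/269⌋ = ⌊22792/269⌋ − ⌊22533/269⌋ = 84 − 83 = 1
n=88: ⌊(89·259)/269⌋ − ⌊(88·259)/269⌋ = ⌊23051/269⌋ − ⌊22792/269⌋ = 85 − 84 = 1

01111111111111111111111111011111111111111111111111111011111111111111111111111111011111111


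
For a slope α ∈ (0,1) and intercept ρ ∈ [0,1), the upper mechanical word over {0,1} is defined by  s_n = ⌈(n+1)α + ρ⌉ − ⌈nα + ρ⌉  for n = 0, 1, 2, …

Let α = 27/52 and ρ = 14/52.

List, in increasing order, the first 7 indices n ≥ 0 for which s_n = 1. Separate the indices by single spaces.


1 3 5 7 9 11 12

n=0: ⌈41/52⌉−⌈14/52⌉ = 1−1 = 0
n=1: ⌈68/52⌉−⌈41/52⌉ = 2−1 = 1  ← one
n=2: ⌈95/52⌉−⌈68/52⌉ = 2−2 = 0
n=3: ⌈122/52⌉−⌈95/52⌉ = 3−2 = 1  ← one
n=4: ⌈149/52⌉−⌈122/52⌉ = 3−3 = 0
n=5: ⌈176/52⌉−⌈149/52⌉ = 4−3 = 1  ← one
n=6: ⌈203/52⌉−⌈176/52⌉ = 4−4 = 0
n=7: ⌈230/52⌉−⌈203/52⌉ = 5−4 = 1  ← one
n=8: ⌈257/52⌉−⌈230/52⌉ = 5−5 = 0
n=9: ⌈284/52⌉−⌈257/52⌉ = 6−5 = 1  ← one
n=10: ⌈311/52⌉−⌈284/52⌉ = 6−6 = 0
n=11: ⌈338/52⌉−⌈311/52⌉ = 7−6 = 1  ← one
n=12: ⌈365/52⌉−⌈338/52⌉ = 8−7 = 1  ← one
positions of the first 7 ones: 1 3 5 7 9 11 12


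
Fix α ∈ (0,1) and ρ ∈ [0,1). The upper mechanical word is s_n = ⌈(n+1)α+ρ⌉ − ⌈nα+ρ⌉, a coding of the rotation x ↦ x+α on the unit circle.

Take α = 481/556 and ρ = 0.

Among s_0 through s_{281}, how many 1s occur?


#1s = Σ_{n=0}^{281} s_n = Σ_{n=0}^{281} (⌈(n+1)α+ρ⌉ − ⌈nα+ρ⌉)
the sum telescopes: every ⌈nα+ρ⌉ with 0 < n < 282 appears once with + and once with −, leaving ⌈282α+ρ⌉ − ⌈0·α+ρ⌉
282α + ρ = (282·481) / 556 = 135642/556
ρ = 0/556
⌈135642/556⌉ = 244,  ⌈0/556⌉ = 0
#1s = 244 − 0 = 244

244


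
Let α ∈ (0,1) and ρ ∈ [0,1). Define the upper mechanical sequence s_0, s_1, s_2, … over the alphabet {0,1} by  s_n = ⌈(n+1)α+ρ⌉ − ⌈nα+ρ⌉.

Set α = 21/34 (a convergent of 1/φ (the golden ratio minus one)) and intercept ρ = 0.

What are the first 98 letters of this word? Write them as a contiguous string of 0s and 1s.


n=0: ⌈(1·21)/34⌉ − ⌈(0·21)/34⌉ = ⌈21/34⌉ − ⌈0/34⌉ = 1 − 0 = 1
n=1: ⌈(2·21)/34⌉ − ⌈(1·21)/34⌉ = ⌈42/34⌉ − ⌈21/34⌉ = 2 − 1 = 1
n=2: ⌈(3·21)/34⌉ − ⌈(2·21)/34⌉ = ⌈63/34⌉ − ⌈42/34⌉ = 2 − 2 = 0
n=3: ⌈(4·21)/34⌉ − ⌈(3·21)/34⌉ = ⌈84/34⌉ − ⌈63/34⌉ = 3 − 2 = 1
n=4: ⌈(5·21)/34⌉ − ⌈(4·21)/34⌉ = ⌈105/34⌉ − ⌈84/34⌉ = 4 − 3 = 1
n=5: ⌈(6·21)/34⌉ − ⌈(5·21)/34⌉ = ⌈126/34⌉ − ⌈105/34⌉ = 4 − 4 = 0
n=6: ⌈(7·21)/34⌉ − ⌈(6·21)/34⌉ = ⌈147/34⌉ − ⌈126/34⌉ = 5 − 4 = 1
n=7: ⌈(8·21)/34⌉ − ⌈(7·21)/34⌉ = ⌈168/34⌉ − ⌈147/34⌉ = 5 − 5 = 0
n=8: ⌈(9·21)/34⌉ − ⌈(8·21)/34⌉ = ⌈189/34⌉ − ⌈168/34⌉ = 6 − 5 = 1
n=9: ⌈(10·21)/34⌉ − ⌈(9·21)/34⌉ = ⌈210/34⌉ − ⌈189/34⌉ = 7 − 6 = 1
n=10: ⌈(11·21)/34⌉ − ⌈(10·21)/34⌉ = ⌈231/34⌉ − ⌈210/34⌉ = 7 − 7 = 0
n=11: ⌈(12·21)/34⌉ − ⌈(11·21)/34⌉ = ⌈252/34⌉ − ⌈231/34⌉ = 8 − 7 = 1
n=12: ⌈(13·21)/34⌉ − ⌈(12·21)/34⌉ = ⌈273/34⌉ − ⌈252/34⌉ = 9 − 8 = 1
n=13: ⌈(14·21)/34⌉ − ⌈(13·21)/34⌉ = ⌈294/34⌉ − ⌈273/34⌉ = 9 − 9 = 0
n=14: ⌈(15·21)/34⌉ − ⌈(14·21)/34⌉ = ⌈315/34⌉ − ⌈294/34⌉ = 10 − 9 = 1
n=15: ⌈(16·21)/34⌉ − ⌈(15·21)/34⌉ = ⌈336/34⌉ − ⌈315/34⌉ = 10 − 10 = 0
n=16: ⌈(17·21)/34⌉ − ⌈(16·21)/34⌉ = ⌈357/34⌉ − ⌈336/34⌉ = 11 − 10 = 1
n=17: ⌈(18·21)/34⌉ − ⌈(17·21)/34⌉ = ⌈378/34⌉ − ⌈357/34⌉ = 12 − 11 = 1
n=18: ⌈(19·21)/34⌉ − ⌈(18·21)/34⌉ = ⌈399/34⌉ − ⌈378/34⌉ = 12 − 12 = 0
n=19: ⌈(20·21)/34⌉ − ⌈(19·21)/34⌉ = ⌈420/34⌉ − ⌈399/34⌉ = 13 − 12 = 1
n=20: ⌈(21·21)/34⌉ − ⌈(20·21)/34⌉ = ⌈441/34⌉ − ⌈420/34⌉ = 13 − 13 = 0
n=21: ⌈(22·21)/34⌉ − ⌈(21·21)/34⌉ = ⌈462/34⌉ − ⌈441/34⌉ = 14 − 13 = 1
n=22: ⌈(23·21)/34⌉ − ⌈(22·21)/34⌉ = ⌈483/34⌉ − ⌈462/34⌉ = 15 − 14 = 1
n=23: ⌈(24·21)/34⌉ − ⌈(23·21)/34⌉ = ⌈504/34⌉ − ⌈483/34⌉ = 15 − 15 = 0
n=24: ⌈(25·21)/34⌉ − ⌈(24·21)/34⌉ = ⌈525/34⌉ − ⌈504/34⌉ = 16 − 15 = 1
n=25: ⌈(26·21)/34⌉ − ⌈(25·21)/34⌉ = ⌈546/34⌉ − ⌈525/34⌉ = 17 − 16 = 1
n=26: ⌈(27·21)/34⌉ − ⌈(26·21)/34⌉ = ⌈567/34⌉ − ⌈546/34⌉ = 17 − 17 = 0
n=27: ⌈(28·21)/34⌉ − ⌈(27·21)/34⌉ = ⌈588/34⌉ − ⌈567/34⌉ = 18 − 17 = 1
n=28: ⌈(29·21)/34⌉ − ⌈(28·21)/34⌉ = ⌈609/34⌉ − ⌈588/34⌉ = 18 − 18 = 0
n=29: ⌈(30·21)/34⌉ − ⌈(29·21)/34⌉ = ⌈630/34⌉ − ⌈609/34⌉ = 19 − 18 = 1
n=30: ⌈(31·21)/34⌉ − ⌈(30·21)/34⌉ = ⌈651/34⌉ − ⌈630/34⌉ = 20 − 19 = 1
n=31: ⌈(32·21)/34⌉ − ⌈(31·21)/34⌉ = ⌈672/34⌉ − ⌈651/34⌉ = 20 − 20 = 0
n=32: ⌈(33·21)/34⌉ − ⌈(32·21)/34⌉ = ⌈693/34⌉ − ⌈672/34⌉ = 21 − 20 = 1
n=33: ⌈(34·21)/34⌉ − ⌈(33·21)/34⌉ = ⌈714/34⌉ − ⌈693/34⌉ = 21 − 21 = 0
n=34: ⌈(35·21)/34⌉ − ⌈(34·21)/34⌉ = ⌈735/34⌉ − ⌈714/34⌉ = 22 − 21 = 1
n=35: ⌈(36·21)/34⌉ − ⌈(35·21)/34⌉ = ⌈756/34⌉ − ⌈735/34⌉ = 23 − 22 = 1
n=36: ⌈(37·21)/34⌉ − ⌈(36·21)/34⌉ = ⌈777/34⌉ − ⌈756/34⌉ = 23 − 23 = 0
n=37: ⌈(38·21)/34⌉ − ⌈(37·21)/34⌉ = ⌈798/34⌉ − ⌈777/34⌉ = 24 − 23 = 1
n=38: ⌈(39·21)/34⌉ − ⌈(38·21)/34⌉ = ⌈819/34⌉ − ⌈798/34⌉ = 25 − 24 = 1
n=39: ⌈(40·21)/34⌉ − ⌈(39·21)/34⌉ = ⌈840/34⌉ − ⌈819/34⌉ = 25 − 25 = 0
n=40: ⌈(41·21)/34⌉ − ⌈(40·21)/34⌉ = ⌈861/34⌉ − ⌈840/34⌉ = 26 − 25 = 1
n=41: ⌈(42·21)/34⌉ − ⌈(41·21)/34⌉ = ⌈882/34⌉ − ⌈861/34⌉ = 26 − 26 = 0
n=42: ⌈(43·21)/34⌉ − ⌈(42·21)/34⌉ = ⌈903/34⌉ − ⌈882/34⌉ = 27 − 26 = 1
n=43: ⌈(44·21)/34⌉ − ⌈(43·21)/34⌉ = ⌈924/34⌉ − ⌈903/34⌉ = 28 − 27 = 1
n=44: ⌈(45·21)/34⌉ − ⌈(44·21)/34⌉ = ⌈945/34⌉ − ⌈924/34⌉ = 28 − 28 = 0
n=45: ⌈(46·21)/34⌉ − ⌈(45·21)/34⌉ = ⌈966/34⌉ − ⌈945/34⌉ = 29 − 28 = 1
n=46: ⌈(47·21)/34⌉ − ⌈(46·21)/34⌉ = ⌈987/34⌉ − ⌈966/34⌉ = 30 − 29 = 1
n=47: ⌈(48·21)/34⌉ − ⌈(47·21)/34⌉ = ⌈1008/34⌉ − ⌈987/34⌉ = 30 − 30 = 0
n=48: ⌈(49·21)/34⌉ − ⌈(48·21)/34⌉ = ⌈1029/34⌉ − ⌈1008/34⌉ = 31 − 30 = 1
n=49: ⌈(50·21)/34⌉ − ⌈(49·21)/34⌉ = ⌈1050/34⌉ − ⌈1029/34⌉ = 31 − 31 = 0
n=50: ⌈(51·21)/34⌉ − ⌈(50·21)/34⌉ = ⌈1071/34⌉ − ⌈1050/34⌉ = 32 − 31 = 1
n=51: ⌈(52·21)/34⌉ − ⌈(51·21)/34⌉ = ⌈1092/34⌉ − ⌈1071/34⌉ = 33 − 32 = 1
n=52: ⌈(53·21)/34⌉ − ⌈(52·21)/34⌉ = ⌈1113/34⌉ − ⌈1092/34⌉ = 33 − 33 = 0
n=53: ⌈(54·21)/34⌉ − ⌈(53·21)/34⌉ = ⌈1134/34⌉ − ⌈1113/34⌉ = 34 − 33 = 1
n=54: ⌈(55·21)/34⌉ − ⌈(54·21)/34⌉ = ⌈1155/34⌉ − ⌈1134/34⌉ = 34 − 34 = 0
n=55: ⌈(56·21)/34⌉ − ⌈(55·21)/34⌉ = ⌈1176/34⌉ − ⌈1155/34⌉ = 35 − 34 = 1
n=56: ⌈(57·21)/34⌉ − ⌈(56·21)/34⌉ = ⌈1197/34⌉ − ⌈1176/34⌉ = 36 − 35 = 1
n=57: ⌈(58·21)/34⌉ − ⌈(57·21)/34⌉ = ⌈1218/34⌉ − ⌈1197/34⌉ = 36 − 36 = 0
n=58: ⌈(59·21)/34⌉ − ⌈(58·21)/34⌉ = ⌈1239/34⌉ − ⌈1218/34⌉ = 37 − 36 = 1
n=59: ⌈(60·21)/34⌉ − ⌈(59·21)/34⌉ = ⌈1260/34⌉ − ⌈1239/34⌉ = 38 − 37 = 1
n=60: ⌈(61·21)/34⌉ − ⌈(60·21)/34⌉ = ⌈1281/34⌉ − ⌈1260/34⌉ = 38 − 38 = 0
n=61: ⌈(62·21)/34⌉ − ⌈(61·21)/34⌉ = ⌈1302/34⌉ − ⌈1281/34⌉ = 39 − 38 = 1
n=62: ⌈(63·21)/34⌉ − ⌈(62·21)/34⌉ = ⌈1323/34⌉ − ⌈1302/34⌉ = 39 − 39 = 0
n=63: ⌈(64·21)/34⌉ − ⌈(63·21)/34⌉ = ⌈1344/34⌉ − ⌈1323/34⌉ = 40 − 39 = 1
n=64: ⌈(65·21)/34⌉ − ⌈(64·21)/34⌉ = ⌈1365/34⌉ − ⌈1344/34⌉ = 41 − 40 = 1
n=65: ⌈(66·21)/34⌉ − ⌈(65·21)/34⌉ = ⌈1386/34⌉ − ⌈1365/34⌉ = 41 − 41 = 0
n=66: ⌈(67·21)/34⌉ − ⌈(66·21)/34⌉ = ⌈1407/34⌉ − ⌈1386/34⌉ = 42 − 41 = 1
n=67: ⌈(68·21)/34⌉ − ⌈(67·21)/34⌉ = ⌈1428/34⌉ − ⌈1407/34⌉ = 42 − 42 = 0
n=68: ⌈(69·21)/34⌉ − ⌈(68·21)/34⌉ = ⌈1449/34⌉ − ⌈1428/34⌉ = 43 − 42 = 1
n=69: ⌈(70·21)/34⌉ − ⌈(69·21)/34⌉ = ⌈1470/34⌉ − ⌈1449/34⌉ = 44 − 43 = 1
n=70: ⌈(71·21)/34⌉ − ⌈(70·21)/34⌉ = ⌈1491/34⌉ − ⌈1470/34⌉ = 44 − 44 = 0
n=71: ⌈(72·21)/34⌉ − ⌈(71·21)/34⌉ = ⌈1512/34⌉ − ⌈1491/34⌉ = 45 − 44 = 1
n=72: ⌈(73·21)/34⌉ − ⌈(72·21)/34⌉ = ⌈1533/34⌉ − ⌈1512/34⌉ = 46 − 45 = 1
n=73: ⌈(74·21)/34⌉ − ⌈(73·21)/34⌉ = ⌈1554/34⌉ − ⌈1533/34⌉ = 46 − 46 = 0
n=74: ⌈(75·21)/34⌉ − ⌈(74·21)/34⌉ = ⌈1575/34⌉ − ⌈1554/34⌉ = 47 − 46 = 1
n=75: ⌈(76·21)/34⌉ − ⌈(75·21)/34⌉ = ⌈1596/34⌉ − ⌈1575/34⌉ = 47 − 47 = 0
n=76: ⌈(77·21)/34⌉ − ⌈(76·21)/34⌉ = ⌈1617/34⌉ − ⌈1596/34⌉ = 48 − 47 = 1
n=77: ⌈(78·21)/34⌉ − ⌈(77·21)/34⌉ = ⌈1638/34⌉ − ⌈1617/34⌉ = 49 − 48 = 1
n=78: ⌈(79·21)/34⌉ − ⌈(78·21)/34⌉ = ⌈1659/34⌉ − ⌈1638/34⌉ = 49 − 49 = 0
n=79: ⌈(80·21)/34⌉ − ⌈(79·21)/34⌉ = ⌈1680/34⌉ − ⌈1659/34⌉ = 50 − 49 = 1
n=80: ⌈(81·21)/34⌉ − ⌈(80·21)/34⌉ = ⌈1701/34⌉ − ⌈1680/34⌉ = 51 − 50 = 1
n=81: ⌈(82·21)/34⌉ − ⌈(81·21)/34⌉ = ⌈1722/34⌉ − ⌈1701/34⌉ = 51 − 51 = 0
n=82: ⌈(83·21)/34⌉ − ⌈(82·21)/34⌉ = ⌈1743/34⌉ − ⌈1722/34⌉ = 52 − 51 = 1
n=83: ⌈(84·21)/34⌉ − ⌈(83·21)/34⌉ = ⌈1764/34⌉ − ⌈1743/34⌉ = 52 − 52 = 0
n=84: ⌈(85·21)/34⌉ − ⌈(84·21)/34⌉ = ⌈1785/34⌉ − ⌈1764/34⌉ = 53 − 52 = 1
n=85: ⌈(86·21)/34⌉ − ⌈(85·21)/34⌉ = ⌈1806/34⌉ − ⌈1785/34⌉ = 54 − 53 = 1
n=86: ⌈(87·21)/34⌉ − ⌈(86·21)/34⌉ = ⌈1827/34⌉ − ⌈1806/34⌉ = 54 − 54 = 0
n=87: ⌈(88·21)/34⌉ − ⌈(87·21)/34⌉ = ⌈1848/34⌉ − ⌈1827/34⌉ = 55 − 54 = 1
n=88: ⌈(89·21)/34⌉ − ⌈(88·21)/34⌉ = ⌈1869/34⌉ − ⌈1848/34⌉ = 55 − 55 = 0
n=89: ⌈(90·21)/34⌉ − ⌈(89·21)/34⌉ = ⌈1890/34⌉ − ⌈1869/34⌉ = 56 − 55 = 1
n=90: ⌈(91·21)/34⌉ − ⌈(90·21)/34⌉ = ⌈1911/34⌉ − ⌈1890/34⌉ = 57 − 56 = 1
n=91: ⌈(92·21)/34⌉ − ⌈(91·21)/34⌉ = ⌈1932/34⌉ − ⌈1911/34⌉ = 57 − 57 = 0
n=92: ⌈(93·21)/34⌉ − ⌈(92·21)/34⌉ = ⌈1953/34⌉ − ⌈1932/34⌉ = 58 − 57 = 1
n=93: ⌈(94·21)/34⌉ − ⌈(93·21)/34⌉ = ⌈1974/34⌉ − ⌈1953/34⌉ = 59 − 58 = 1
n=94: ⌈(95·21)/34⌉ − ⌈(94·21)/34⌉ = ⌈1995/34⌉ − ⌈1974/34⌉ = 59 − 59 = 0
n=95: ⌈(96·21)/34⌉ − ⌈(95·21)/34⌉ = ⌈2016/34⌉ − ⌈1995/34⌉ = 60 − 59 = 1
n=96: ⌈(97·21)/34⌉ − ⌈(96·21)/34⌉ = ⌈2037/34⌉ − ⌈2016/34⌉ = 60 − 60 = 0
n=97: ⌈(98·21)/34⌉ − ⌈(97·21)/34⌉ = ⌈2058/34⌉ − ⌈2037/34⌉ = 61 − 60 = 1

11011010110110101101011011010110101101101011011010110101101101011010110110101101101011010110110101


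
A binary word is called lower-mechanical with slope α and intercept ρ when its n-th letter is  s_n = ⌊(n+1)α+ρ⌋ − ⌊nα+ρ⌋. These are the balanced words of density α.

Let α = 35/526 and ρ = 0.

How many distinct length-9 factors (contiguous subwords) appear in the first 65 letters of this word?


10

t_n = ⌊(n·35)/526⌋ for n = 0 … 65:
  n=0…9: ⌊0/526⌋=0 ⌊35/526⌋=0 ⌊70/526⌋=0 ⌊105/526⌋=0 ⌊140/526⌋=0 ⌊175/526⌋=0 ⌊210/526⌋=0 ⌊245/526⌋=0 ⌊280/526⌋=0 ⌊315/526⌋=0
  n=10…19: ⌊350/526⌋=0 ⌊385/526⌋=0 ⌊420/526⌋=0 ⌊455/526⌋=0 ⌊490/526⌋=0 ⌊525/526⌋=0 ⌊560/526⌋=1 ⌊595/526⌋=1 ⌊630/526⌋=1 ⌊665/526⌋=1
  n=20…29: ⌊700/526⌋=1 ⌊735/526⌋=1 ⌊770/526⌋=1 ⌊805/526⌋=1 ⌊840/526⌋=1 ⌊875/526⌋=1 ⌊910/526⌋=1 ⌊945/526⌋=1 ⌊980/526⌋=1 ⌊1015/526⌋=1
  n=30…39: ⌊1050/526⌋=1 ⌊1085/526⌋=2 ⌊1120/526⌋=2 ⌊1155/526⌋=2 ⌊1190/526⌋=2 ⌊1225/526⌋=2 ⌊1260/526⌋=2 ⌊1295/526⌋=2 ⌊1330/526⌋=2 ⌊1365/526⌋=2
  n=40…49: ⌊1400/526⌋=2 ⌊1435/526⌋=2 ⌊1470/526⌋=2 ⌊1505/526⌋=2 ⌊1540/526⌋=2 ⌊1575/526⌋=2 ⌊1610/526⌋=3 ⌊1645/526⌋=3 ⌊1680/526⌋=3 ⌊1715/526⌋=3
  n=50…59: ⌊1750/526⌋=3 ⌊1785/526⌋=3 ⌊1820/526⌋=3 ⌊1855/526⌋=3 ⌊1890/526⌋=3 ⌊1925/526⌋=3 ⌊1960/526⌋=3 ⌊1995/526⌋=3 ⌊2030/526⌋=3 ⌊2065/526⌋=3
  n=60…65: ⌊2100/526⌋=3 ⌊2135/526⌋=4 ⌊2170/526⌋=4 ⌊2205/526⌋=4 ⌊2240/526⌋=4 ⌊2275/526⌋=4
s_n = t_(n+1) − t_n for n = 0 … 64 gives
prefix = 00000000000000010000000000000010000000000000010000000000000010000
slide a length-9 window over [0..8] … [56..64] (57 windows); first occurrence of each distinct factor:
  [  0..  8] 000000000
  [  7.. 15] 000000001
  [  8.. 16] 000000010
  [  9.. 17] 000000100
  [ 10.. 18] 000001000
  [ 11.. 19] 000010000
  [ 12.. 20] 000100000
  [ 13.. 21] 001000000
  [ 14.. 22] 010000000
  [ 15.. 23] 100000000
  (the other 47 windows repeat one of these)
distinct factors: {000000000, 000000001, 000000010, 000000100, 000001000, 000010000, 000100000, 001000000, 010000000, 100000000}
count = 10  (Sturmian bound for length 9 is 10)


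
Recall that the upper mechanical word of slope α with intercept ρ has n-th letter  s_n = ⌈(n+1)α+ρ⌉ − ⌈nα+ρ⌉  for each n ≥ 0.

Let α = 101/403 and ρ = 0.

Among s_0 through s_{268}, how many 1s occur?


#1s = Σ_{n=0}^{268} s_n = Σ_{n=0}^{268} (⌈(n+1)α+ρ⌉ − ⌈nα+ρ⌉)
the sum telescopes: every ⌈nα+ρ⌉ with 0 < n < 269 appears once with + and once with −, leaving ⌈269α+ρ⌉ − ⌈0·α+ρ⌉
269α + ρ = (269·101) / 403 = 27169/403
ρ = 0/403
⌈27169/403⌉ = 68,  ⌈0/403⌉ = 0
#1s = 68 − 0 = 68

68


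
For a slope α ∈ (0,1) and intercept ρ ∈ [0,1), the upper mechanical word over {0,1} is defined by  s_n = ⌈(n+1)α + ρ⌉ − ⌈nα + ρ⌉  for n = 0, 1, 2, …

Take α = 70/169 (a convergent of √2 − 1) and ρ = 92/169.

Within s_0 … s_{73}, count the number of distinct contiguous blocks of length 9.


t_n = ⌈(n·70+92)/169⌉ for n = 0 … 74:
  n=0…9: ⌈92/169⌉=1 ⌈162/169⌉=1 ⌈232/169⌉=2 ⌈302/169⌉=2 ⌈372/169⌉=3 ⌈442/169⌉=3 ⌈512/169⌉=4 ⌈582/169⌉=4 ⌈652/169⌉=4 ⌈722/169⌉=5
  n=10…19: ⌈792/169⌉=5 ⌈862/169⌉=6 ⌈932/169⌉=6 ⌈1002/169⌉=6 ⌈1072/169⌉=7 ⌈1142/169⌉=7 ⌈1212/169⌉=8 ⌈1282/169⌉=8 ⌈1352/169⌉=8 ⌈1422/169⌉=9
  n=20…29: ⌈1492/169⌉=9 ⌈1562/169⌉=10 ⌈1632/169⌉=10 ⌈1702/169⌉=11 ⌈1772/169⌉=11 ⌈1842/169⌉=11 ⌈1912/169⌉=12 ⌈1982/169⌉=12 ⌈2052/169⌉=13 ⌈2122/169⌉=13
  n=30…39: ⌈2192/169⌉=13 ⌈2262/169⌉=14 ⌈2332/169⌉=14 ⌈2402/169⌉=15 ⌈2472/169⌉=15 ⌈2542/169⌉=16 ⌈2612/169⌉=16 ⌈2682/169⌉=16 ⌈2752/169⌉=17 ⌈2822/169⌉=17
  n=40…49: ⌈2892/169⌉=18 ⌈2962/169⌉=18 ⌈3032/169⌉=18 ⌈3102/169⌉=19 ⌈3172/169⌉=19 ⌈3242/169⌉=20 ⌈3312/169⌉=20 ⌈3382/169⌉=21 ⌈3452/169⌉=21 ⌈3522/169⌉=21
  n=50…59: ⌈3592/169⌉=22 ⌈3662/169⌉=22 ⌈3732/169⌉=23 ⌈3802/169⌉=23 ⌈3872/169⌉=23 ⌈3942/169⌉=24 ⌈4012/169⌉=24 ⌈4082/169⌉=25 ⌈4152/169⌉=25 ⌈4222/169⌉=25
  n=60…69: ⌈4292/169⌉=26 ⌈4362/169⌉=26 ⌈4432/169⌉=27 ⌈4502/169⌉=27 ⌈4572/169⌉=28 ⌈4642/169⌉=28 ⌈4712/169⌉=28 ⌈4782/169⌉=29 ⌈4852/169⌉=29 ⌈4922/169⌉=30
  n=70…74: ⌈4992/169⌉=30 ⌈5062/169⌉=30 ⌈5132/169⌉=31 ⌈5202/169⌉=31 ⌈5272/169⌉=32
s_n = t_(n+1) − t_n for n = 0 … 73 gives
prefix = 01010100101001010010101001010010101001010010101001010010100101010010100101
slide a length-9 window over [0..8] … [65..73] (66 windows); first occurrence of each distinct factor:
  [  0..  8] 010101001
  [  1..  9] 101010010
  [  2.. 10] 010100101
  [  3.. 11] 101001010
  [  4.. 12] 010010100
  [  5.. 13] 100101001
  [  6.. 14] 001010010
  [ 14.. 22] 010010101
  [ 15.. 23] 100101010
  [ 16.. 24] 001010100
  (the other 56 windows repeat one of these)
distinct factors: {001010010, 001010100, 010010100, 010010101, 010100101, 010101001, 100101001, 100101010, 101001010, 101010010}
count = 10  (Sturmian bound for length 9 is 10)

10


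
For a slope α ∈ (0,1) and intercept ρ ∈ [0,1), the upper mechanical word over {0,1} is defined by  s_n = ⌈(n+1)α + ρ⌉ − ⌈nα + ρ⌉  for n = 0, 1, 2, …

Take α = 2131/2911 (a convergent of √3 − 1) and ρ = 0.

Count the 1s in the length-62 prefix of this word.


#1s = Σ_{n=0}^{61} s_n = Σ_{n=0}^{61} (⌈(n+1)α+ρ⌉ − ⌈nα+ρ⌉)
the sum telescopes: every ⌈nα+ρ⌉ with 0 < n < 62 appears once with + and once with −, leaving ⌈62α+ρ⌉ − ⌈0·α+ρ⌉
62α + ρ = (62·2131) / 2911 = 132122/2911
ρ = 0/2911
⌈132122/2911⌉ = 46,  ⌈0/2911⌉ = 0
#1s = 46 − 0 = 46

46


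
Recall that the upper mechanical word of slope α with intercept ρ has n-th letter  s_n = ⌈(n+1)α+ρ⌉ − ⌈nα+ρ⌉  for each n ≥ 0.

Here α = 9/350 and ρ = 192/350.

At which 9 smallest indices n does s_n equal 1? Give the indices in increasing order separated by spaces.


n=0: ⌈201/350⌉−⌈192/350⌉ = 1−1 = 0
n=1: ⌈210/350⌉−⌈201/350⌉ = 1−1 = 0
  …
n=17: ⌈354/350⌉−⌈345/350⌉ = 2−1 = 1  ← one
n=18: ⌈363/350⌉−⌈354/350⌉ = 2−2 = 0
n=19: ⌈372/350⌉−⌈363/350⌉ = 2−2 = 0
  …
n=56: ⌈705/350⌉−⌈696/350⌉ = 3−2 = 1  ← one
n=57: ⌈714/350⌉−⌈705/350⌉ = 3−3 = 0
n=58: ⌈723/350⌉−⌈714/350⌉ = 3−3 = 0
  …
n=95: ⌈1056/350⌉−⌈1047/350⌉ = 4−3 = 1  ← one
n=96: ⌈1065/350⌉−⌈1056/350⌉ = 4−4 = 0
n=97: ⌈1074/350⌉−⌈1065/350⌉ = 4−4 = 0
  …
n=134: ⌈1407/350⌉−⌈1398/350⌉ = 5−4 = 1  ← one
n=135: ⌈1416/350⌉−⌈1407/350⌉ = 5−5 = 0
n=136: ⌈1425/350⌉−⌈1416/350⌉ = 5−5 = 0
  …
n=173: ⌈1758/350⌉−⌈1749/350⌉ = 6−5 = 1  ← one
n=174: ⌈1767/350⌉−⌈1758/350⌉ = 6−6 = 0
n=175: ⌈1776/350⌉−⌈1767/350⌉ = 6−6 = 0
  …
n=212: ⌈2109/350⌉−⌈2100/350⌉ = 7−6 = 1  ← one
n=213: ⌈2118/350⌉−⌈2109/350⌉ = 7−7 = 0
n=214: ⌈2127/350⌉−⌈2118/350⌉ = 7−7 = 0
  …
n=250: ⌈2451/350⌉−⌈2442/350⌉ = 8−7 = 1  ← one
n=251: ⌈2460/350⌉−⌈2451/350⌉ = 8−8 = 0
n=252: ⌈2469/350⌉−⌈2460/350⌉ = 8−8 = 0
  …
n=289: ⌈2802/350⌉−⌈2793/350⌉ = 9−8 = 1  ← one
n=290: ⌈2811/350⌉−⌈2802/350⌉ = 9−9 = 0
n=291: ⌈2820/350⌉−⌈2811/350⌉ = 9−9 = 0
  …
n=328: ⌈3153/350⌉−⌈3144/350⌉ = 10−9 = 1  ← one
positions of the first 9 ones: 17 56 95 134 173 212 250 289 328

17 56 95 134 173 212 250 289 328


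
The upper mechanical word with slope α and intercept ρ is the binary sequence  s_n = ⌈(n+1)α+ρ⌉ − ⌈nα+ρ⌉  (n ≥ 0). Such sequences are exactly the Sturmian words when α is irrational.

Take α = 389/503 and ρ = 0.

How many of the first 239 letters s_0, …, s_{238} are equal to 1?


#1s = Σ_{n=0}^{238} s_n = Σ_{n=0}^{238} (⌈(n+1)α+ρ⌉ − ⌈nα+ρ⌉)
the sum telescopes: every ⌈nα+ρ⌉ with 0 < n < 239 appears once with + and once with −, leaving ⌈239α+ρ⌉ − ⌈0·α+ρ⌉
239α + ρ = (239·389) / 503 = 92971/503
ρ = 0/503
⌈92971/503⌉ = 185,  ⌈0/503⌉ = 0
#1s = 185 − 0 = 185

185


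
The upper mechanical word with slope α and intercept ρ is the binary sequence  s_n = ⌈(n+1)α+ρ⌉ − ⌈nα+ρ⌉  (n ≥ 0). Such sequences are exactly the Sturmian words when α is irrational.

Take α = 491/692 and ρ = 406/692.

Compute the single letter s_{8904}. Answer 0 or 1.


(n+1)α + ρ = (8905·491 + 406) / 692 = 4372761/692
nα + ρ     = (8904·491 + 406) / 692 = 4372270/692
⌈4372761/692⌉ = 6320,  ⌈4372270/692⌉ = 6319
s_{8904} = 6320 − 6319 = 1

1


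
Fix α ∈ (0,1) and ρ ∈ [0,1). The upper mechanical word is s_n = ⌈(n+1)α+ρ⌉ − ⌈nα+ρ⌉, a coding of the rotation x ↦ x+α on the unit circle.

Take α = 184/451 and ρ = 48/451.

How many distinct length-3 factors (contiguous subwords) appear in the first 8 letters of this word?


4

t_n = ⌈(n·184+48)/451⌉ for n = 0 … 8:
  n=0…8: ⌈48/451⌉=1 ⌈232/451⌉=1 ⌈416/451⌉=1 ⌈600/451⌉=2 ⌈784/451⌉=2 ⌈968/451⌉=3 ⌈1152/451⌉=3 ⌈1336/451⌉=3 ⌈1520/451⌉=4
s_n = t_(n+1) − t_n for n = 0 … 7 gives
prefix = 00101001
slide a length-3 window over [0..2] … [5..7] (6 windows); first occurrence of each distinct factor:
  [  0..  2] 001
  [  1..  3] 010
  [  2..  4] 101
  [  4..  6] 100
  (the other 2 windows repeat one of these)
distinct factors: {001, 010, 100, 101}
count = 4  (Sturmian bound for length 3 is 4)


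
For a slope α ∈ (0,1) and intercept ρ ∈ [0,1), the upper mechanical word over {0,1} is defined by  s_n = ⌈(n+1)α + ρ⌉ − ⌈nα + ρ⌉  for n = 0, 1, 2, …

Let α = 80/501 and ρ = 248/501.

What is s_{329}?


(n+1)α + ρ = (330·80 + 248) / 501 = 26648/501
nα + ρ     = (329·80 + 248) / 501 = 26568/501
⌈26648/501⌉ = 54,  ⌈26568/501⌉ = 54
s_{329} = 54 − 54 = 0

0


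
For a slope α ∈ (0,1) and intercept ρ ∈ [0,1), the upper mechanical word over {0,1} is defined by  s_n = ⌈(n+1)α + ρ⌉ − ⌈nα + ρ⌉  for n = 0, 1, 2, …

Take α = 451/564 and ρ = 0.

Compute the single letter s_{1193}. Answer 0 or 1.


1

(n+1)α + ρ = (1194·451) / 564 = 538494/564
nα + ρ     = (1193·451) / 564 = 538043/564
⌈538494/564⌉ = 955,  ⌈538043/564⌉ = 954
s_{1193} = 955 − 954 = 1


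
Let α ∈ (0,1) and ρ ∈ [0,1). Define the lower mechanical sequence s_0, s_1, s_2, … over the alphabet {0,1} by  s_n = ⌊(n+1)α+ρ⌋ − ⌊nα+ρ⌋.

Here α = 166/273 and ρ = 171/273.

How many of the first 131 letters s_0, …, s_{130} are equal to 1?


#1s = Σ_{n=0}^{130} s_n = Σ_{n=0}^{130} (⌊(n+1)α+ρ⌋ − ⌊nα+ρ⌋)
the sum telescopes: every ⌊nα+ρ⌋ with 0 < n < 131 appears once with + and once with −, leaving ⌊131α+ρ⌋ − ⌊0·α+ρ⌋
131α + ρ = (131·166 + 171) / 273 = 21917/273
ρ = 171/273
⌊21917/273⌋ = 80,  ⌊171/273⌋ = 0
#1s = 80 − 0 = 80

80


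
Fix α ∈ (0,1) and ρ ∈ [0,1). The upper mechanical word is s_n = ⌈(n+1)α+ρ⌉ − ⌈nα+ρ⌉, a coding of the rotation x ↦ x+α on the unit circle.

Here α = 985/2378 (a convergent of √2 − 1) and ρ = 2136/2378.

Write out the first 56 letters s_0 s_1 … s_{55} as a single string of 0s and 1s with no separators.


n=0: ⌈(1·985+2136)/2378⌉ − ⌈(0·985+2136)/2378⌉ = ⌈3121/2378⌉ − ⌈2136/2378⌉ = 2 − 1 = 1
n=1: ⌈(2·985+2136)/2378⌉ − ⌈(1·985+2136)/2378⌉ = ⌈4106/2378⌉ − ⌈3121/2378⌉ = 2 − 2 = 0
n=2: ⌈(3·985+2136)/2378⌉ − ⌈(2·985+2136)/2378⌉ = ⌈5091/2378⌉ − ⌈4106/2378⌉ = 3 − 2 = 1
n=3: ⌈(4·985+2136)/2378⌉ − ⌈(3·985+2136)/2378⌉ = ⌈6076/2378⌉ − ⌈5091/2378⌉ = 3 − 3 = 0
n=4: ⌈(5·985+2136)/2378⌉ − ⌈(4·985+2136)/2378⌉ = ⌈7061/2378⌉ − ⌈6076/2378⌉ = 3 − 3 = 0
n=5: ⌈(6·985+2136)/2378⌉ − ⌈(5·985+2136)/2378⌉ = ⌈8046/2378⌉ − ⌈7061/2378⌉ = 4 − 3 = 1
n=6: ⌈(7·985+2136)/2378⌉ − ⌈(6·985+2136)/2378⌉ = ⌈9031/2378⌉ − ⌈8046/2378⌉ = 4 − 4 = 0
n=7: ⌈(8·985+2136)/2378⌉ − ⌈(7·985+2136)/2378⌉ = ⌈10016/2378⌉ − ⌈9031/2378⌉ = 5 − 4 = 1
n=8: ⌈(9·985+2136)/2378⌉ − ⌈(8·985+2136)/2378⌉ = ⌈11001/2378⌉ − ⌈10016/2378⌉ = 5 − 5 = 0
n=9: ⌈(10·985+2136)/2378⌉ − ⌈(9·985+2136)/2378⌉ = ⌈11986/2378⌉ − ⌈11001/2378⌉ = 6 − 5 = 1
n=10: ⌈(11·985+2136)/2378⌉ − ⌈(10·985+2136)/2378⌉ = ⌈12971/2378⌉ − ⌈11986/2378⌉ = 6 − 6 = 0
n=11: ⌈(12·985+2136)/2378⌉ − ⌈(11·985+2136)/2378⌉ = ⌈13956/2378⌉ − ⌈12971/2378⌉ = 6 − 6 = 0
n=12: ⌈(13·985+2136)/2378⌉ − ⌈(12·985+2136)/2378⌉ = ⌈14941/2378⌉ − ⌈13956/2378⌉ = 7 − 6 = 1
n=13: ⌈(14·985+2136)/2378⌉ − ⌈(13·985+2136)/2378⌉ = ⌈15926/2378⌉ − ⌈14941/2378⌉ = 7 − 7 = 0
n=14: ⌈(15·985+2136)/2378⌉ − ⌈(14·985+2136)/2378⌉ = ⌈16911/2378⌉ − ⌈15926/2378⌉ = 8 − 7 = 1
n=15: ⌈(16·985+2136)/2378⌉ − ⌈(15·985+2136)/2378⌉ = ⌈17896/2378⌉ − ⌈16911/2378⌉ = 8 − 8 = 0
n=16: ⌈(17·985+2136)/2378⌉ − ⌈(16·985+2136)/2378⌉ = ⌈18881/2378⌉ − ⌈17896/2378⌉ = 8 − 8 = 0
n=17: ⌈(18·985+2136)/2378⌉ − ⌈(17·985+2136)/2378⌉ = ⌈19866/2378⌉ − ⌈18881/2378⌉ = 9 − 8 = 1
n=18: ⌈(19·985+2136)/2378⌉ − ⌈(18·985+2136)/2378⌉ = ⌈20851/2378⌉ − ⌈19866/2378⌉ = 9 − 9 = 0
n=19: ⌈(20·985+2136)/2378⌉ − ⌈(19·985+2136)/2378⌉ = ⌈21836/2378⌉ − ⌈20851/2378⌉ = 10 − 9 = 1
n=20: ⌈(21·985+2136)/2378⌉ − ⌈(20·985+2136)/2378⌉ = ⌈22821/2378⌉ − ⌈21836/2378⌉ = 10 − 10 = 0
n=21: ⌈(22·985+2136)/2378⌉ − ⌈(21·985+2136)/2378⌉ = ⌈23806/2378⌉ − ⌈22821/2378⌉ = 11 − 10 = 1
n=22: ⌈(23·985+2136)/2378⌉ − ⌈(22·985+2136)/2378⌉ = ⌈24791/2378⌉ − ⌈23806/2378⌉ = 11 − 11 = 0
n=23: ⌈(24·985+2136)/2378⌉ − ⌈(23·985+2136)/2378⌉ = ⌈25776/2378⌉ − ⌈24791/2378⌉ = 11 − 11 = 0
n=24: ⌈(25·985+2136)/2378⌉ − ⌈(24·985+2136)/2378⌉ = ⌈26761/2378⌉ − ⌈25776/2378⌉ = 12 − 11 = 1
n=25: ⌈(26·985+2136)/2378⌉ − ⌈(25·985+2136)/2378⌉ = ⌈27746/2378⌉ − ⌈26761/2378⌉ = 12 − 12 = 0
n=26: ⌈(27·985+2136)/2378⌉ − ⌈(26·985+2136)/2378⌉ = ⌈28731/2378⌉ − ⌈27746/2378⌉ = 13 − 12 = 1
n=27: ⌈(28·985+2136)/2378⌉ − ⌈(27·985+2136)/2378⌉ = ⌈29716/2378⌉ − ⌈28731/2378⌉ = 13 − 13 = 0
n=28: ⌈(29·985+2136)/2378⌉ − ⌈(28·985+2136)/2378⌉ = ⌈30701/2378⌉ − ⌈29716/2378⌉ = 13 − 13 = 0
n=29: ⌈(30·985+2136)/2378⌉ − ⌈(29·985+2136)/2378⌉ = ⌈31686/2378⌉ − ⌈30701/2378⌉ = 14 − 13 = 1
n=30: ⌈(31·985+2136)/2378⌉ − ⌈(30·985+2136)/2378⌉ = ⌈32671/2378⌉ − ⌈31686/2378⌉ = 14 − 14 = 0
n=31: ⌈(32·985+2136)/2378⌉ − ⌈(31·985+2136)/2378⌉ = ⌈33656/2378⌉ − ⌈32671/2378⌉ = 15 − 14 = 1
n=32: ⌈(33·985+2136)/2378⌉ − ⌈(32·985+2136)/2378⌉ = ⌈34641/2378⌉ − ⌈33656/2378⌉ = 15 − 15 = 0
n=33: ⌈(34·985+2136)/2378⌉ − ⌈(33·985+2136)/2378⌉ = ⌈35626/2378⌉ − ⌈34641/2378⌉ = 15 − 15 = 0
n=34: ⌈(35·985+2136)/2378⌉ − ⌈(34·985+2136)/2378⌉ = ⌈36611/2378⌉ − ⌈35626/2378⌉ = 16 − 15 = 1
n=35: ⌈(36·985+2136)/2378⌉ − ⌈(35·985+2136)/2378⌉ = ⌈37596/2378⌉ − ⌈36611/2378⌉ = 16 − 16 = 0
n=36: ⌈(37·985+2136)/2378⌉ − ⌈(36·985+2136)/2378⌉ = ⌈38581/2378⌉ − ⌈37596/2378⌉ = 17 − 16 = 1
n=37: ⌈(38·985+2136)/2378⌉ − ⌈(37·985+2136)/2378⌉ = ⌈39566/2378⌉ − ⌈38581/2378⌉ = 17 − 17 = 0
n=38: ⌈(39·985+2136)/2378⌉ − ⌈(38·985+2136)/2378⌉ = ⌈40551/2378⌉ − ⌈39566/2378⌉ = 18 − 17 = 1
n=39: ⌈(40·985+2136)/2378⌉ − ⌈(39·985+2136)/2378⌉ = ⌈41536/2378⌉ − ⌈40551/2378⌉ = 18 − 18 = 0
n=40: ⌈(41·985+2136)/2378⌉ − ⌈(40·985+2136)/2378⌉ = ⌈42521/2378⌉ − ⌈41536/2378⌉ = 18 − 18 = 0
n=41: ⌈(42·985+2136)/2378⌉ − ⌈(41·985+2136)/2378⌉ = ⌈43506/2378⌉ − ⌈42521/2378⌉ = 19 − 18 = 1
n=42: ⌈(43·985+2136)/2378⌉ − ⌈(42·985+2136)/2378⌉ = ⌈44491/2378⌉ − ⌈43506/2378⌉ = 19 − 19 = 0
n=43: ⌈(44·985+2136)/2378⌉ − ⌈(43·985+2136)/2378⌉ = ⌈45476/2378⌉ − ⌈44491/2378⌉ = 20 − 19 = 1
n=44: ⌈(45·985+2136)/2378⌉ − ⌈(44·985+2136)/2378⌉ = ⌈46461/2378⌉ − ⌈45476/2378⌉ = 20 − 20 = 0
n=45: ⌈(46·985+2136)/2378⌉ − ⌈(45·985+2136)/2378⌉ = ⌈47446/2378⌉ − ⌈46461/2378⌉ = 20 − 20 = 0
n=46: ⌈(47·985+2136)/2378⌉ − ⌈(46·985+2136)/2378⌉ = ⌈48431/2378⌉ − ⌈47446/2378⌉ = 21 − 20 = 1
n=47: ⌈(48·985+2136)/2378⌉ − ⌈(47·985+2136)/2378⌉ = ⌈49416/2378⌉ − ⌈48431/2378⌉ = 21 − 21 = 0
n=48: ⌈(49·985+2136)/2378⌉ − ⌈(48·985+2136)/2378⌉ = ⌈50401/2378⌉ − ⌈49416/2378⌉ = 22 − 21 = 1
n=49: ⌈(50·985+2136)/2378⌉ − ⌈(49·985+2136)/2378⌉ = ⌈51386/2378⌉ − ⌈50401/2378⌉ = 22 − 22 = 0
n=50: ⌈(51·985+2136)/2378⌉ − ⌈(50·985+2136)/2378⌉ = ⌈52371/2378⌉ − ⌈51386/2378⌉ = 23 − 22 = 1
n=51: ⌈(52·985+2136)/2378⌉ − ⌈(51·985+2136)/2378⌉ = ⌈53356/2378⌉ − ⌈52371/2378⌉ = 23 − 23 = 0
n=52: ⌈(53·985+2136)/2378⌉ − ⌈(52·985+2136)/2378⌉ = ⌈54341/2378⌉ − ⌈53356/2378⌉ = 23 − 23 = 0
n=53: ⌈(54·985+2136)/2378⌉ − ⌈(53·985+2136)/2378⌉ = ⌈55326/2378⌉ − ⌈54341/2378⌉ = 24 − 23 = 1
n=54: ⌈(55·985+2136)/2378⌉ − ⌈(54·985+2136)/2378⌉ = ⌈56311/2378⌉ − ⌈55326/2378⌉ = 24 − 24 = 0
n=55: ⌈(56·985+2136)/2378⌉ − ⌈(55·985+2136)/2378⌉ = ⌈57296/2378⌉ − ⌈56311/2378⌉ = 25 − 24 = 1

10100101010010100101010010100101001010100101001010100101
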